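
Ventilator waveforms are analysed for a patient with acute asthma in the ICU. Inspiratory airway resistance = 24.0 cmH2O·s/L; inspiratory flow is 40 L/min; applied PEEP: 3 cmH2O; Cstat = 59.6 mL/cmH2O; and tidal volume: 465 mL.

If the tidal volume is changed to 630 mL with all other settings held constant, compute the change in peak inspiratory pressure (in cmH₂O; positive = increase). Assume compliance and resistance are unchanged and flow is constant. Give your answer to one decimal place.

PIP = Vt/C + R·V̇ + PEEP (constant-flow equation of motion).
Only the elastic term changes: ΔPIP = ΔVt / C = (630 − 465) / 59.6 = 2.768 cmH2O.

2.8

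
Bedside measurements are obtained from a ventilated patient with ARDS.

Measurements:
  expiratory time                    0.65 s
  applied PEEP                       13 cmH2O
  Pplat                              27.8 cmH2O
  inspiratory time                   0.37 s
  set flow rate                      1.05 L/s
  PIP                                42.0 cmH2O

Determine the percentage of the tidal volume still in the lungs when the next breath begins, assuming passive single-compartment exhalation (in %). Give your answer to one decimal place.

16.0

Vt = flow × Ti = 1.05 L/s × 0.37 s × 1000 mL/L = 388.5 mL.
R = (PIP − Pplat)/V̇ = (42.0 − 27.8) / 1.05 = 14.2/1.05 = 13.524 cmH2O·s/L.
C = Vt/(Pplat − PEEP) = 388.5 / (27.8 − 13) = 388.5/14.8 = 26.25 mL/cmH2O.
τ = R × C = 13.524 × 0.02625 L/cmH2O = 0.355 s.
Fraction remaining at end-expiration = e^(−Te/τ) = e^(−0.65/0.355) = 0.1603 → 16.03%.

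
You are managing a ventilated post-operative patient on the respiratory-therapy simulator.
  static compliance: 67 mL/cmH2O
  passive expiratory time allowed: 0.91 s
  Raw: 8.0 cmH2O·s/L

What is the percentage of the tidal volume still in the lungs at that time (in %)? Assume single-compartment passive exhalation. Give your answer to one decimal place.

τ = R × C = 8.0 × 67 mL/cmH2O = 8.0 × 0.067 L/cmH2O = 0.536 s.
Passive exhalation: V(t)/V₀ = e^(−t/τ) = e^(−0.91/0.536) = 0.1831.
Fraction remaining = 0.1831 → 18.31%.

18.3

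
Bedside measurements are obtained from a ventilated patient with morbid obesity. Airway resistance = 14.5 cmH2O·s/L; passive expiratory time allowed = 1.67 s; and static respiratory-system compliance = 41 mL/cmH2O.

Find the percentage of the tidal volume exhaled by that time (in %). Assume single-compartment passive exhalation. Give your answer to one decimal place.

94.0

τ = R × C = 14.5 × 41 mL/cmH2O = 14.5 × 0.041 L/cmH2O = 0.5945 s.
Passive exhalation: V(t)/V₀ = e^(−t/τ) = e^(−1.67/0.5945) = 0.06026.
Fraction exhaled = 1 − 0.06026 = 0.9397 → 93.97%.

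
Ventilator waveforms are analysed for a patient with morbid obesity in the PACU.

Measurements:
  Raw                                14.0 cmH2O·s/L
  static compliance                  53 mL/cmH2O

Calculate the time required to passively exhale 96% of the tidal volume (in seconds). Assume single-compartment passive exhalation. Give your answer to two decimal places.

τ = R × C = 14.0 × 53 mL/cmH2O = 14.0 × 0.053 L/cmH2O = 0.742 s.
Exhaled fraction f = 1 − e^(−t/τ) → t = −τ·ln(1 − f) = −0.742·ln(0.04) = 2.388 s.

2.39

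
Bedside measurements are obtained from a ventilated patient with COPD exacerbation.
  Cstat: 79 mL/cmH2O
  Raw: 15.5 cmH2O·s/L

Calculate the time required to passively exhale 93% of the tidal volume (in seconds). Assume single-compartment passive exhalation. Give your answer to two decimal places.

3.26

τ = R × C = 15.5 × 79 mL/cmH2O = 15.5 × 0.079 L/cmH2O = 1.225 s.
Exhaled fraction f = 1 − e^(−t/τ) → t = −τ·ln(1 − f) = −1.225·ln(0.07) = 3.258 s.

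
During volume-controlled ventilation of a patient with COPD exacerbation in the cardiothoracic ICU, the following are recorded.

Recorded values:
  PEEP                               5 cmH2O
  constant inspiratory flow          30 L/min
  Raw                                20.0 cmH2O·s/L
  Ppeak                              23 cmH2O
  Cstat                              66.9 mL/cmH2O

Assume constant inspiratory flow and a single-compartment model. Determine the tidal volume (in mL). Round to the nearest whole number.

535

Flow: 30 L/min ÷ 60 = 0.5 L/s.
Equation of motion (constant flow): PIP = Vt/C + R·V̇ + PEEP.
Vt/C = PIP − R·V̇ − PEEP = 23 − 10.0 − 5 = 8.0 cmH2O.
Vt = C × 8.0 = 66.9 × 8.0 = 535.2 mL.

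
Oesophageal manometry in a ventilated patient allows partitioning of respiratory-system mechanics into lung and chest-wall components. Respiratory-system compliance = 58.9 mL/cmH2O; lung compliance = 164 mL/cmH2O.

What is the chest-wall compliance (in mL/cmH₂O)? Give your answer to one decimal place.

1/Ccw = 1/Crs − 1/CL.
1/Ccw = 1/58.9 − 1/164 = 0.01088.
Ccw = 91.912 mL/cmH2O.

91.9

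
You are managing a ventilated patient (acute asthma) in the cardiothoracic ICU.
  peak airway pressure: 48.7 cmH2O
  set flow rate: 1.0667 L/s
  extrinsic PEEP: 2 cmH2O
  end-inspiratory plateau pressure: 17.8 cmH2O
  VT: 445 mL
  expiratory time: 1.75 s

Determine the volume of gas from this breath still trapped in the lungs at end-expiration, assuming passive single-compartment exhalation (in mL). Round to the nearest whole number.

52

R = (PIP − Pplat)/V̇ = (48.7 − 17.8) / 1.0667 = 30.9/1.0667 = 28.968 cmH2O·s/L.
C = Vt/(Pplat − PEEP) = 445.0 / (17.8 − 2) = 445.0/15.8 = 28.165 mL/cmH2O.
τ = R × C = 28.968 × 0.02817 L/cmH2O = 0.816 s.
Fraction remaining = e^(−Te/τ) = e^(−1.75/0.816) = 0.1171.
Trapped volume = 445.0 × 0.1171 = 52.11 mL.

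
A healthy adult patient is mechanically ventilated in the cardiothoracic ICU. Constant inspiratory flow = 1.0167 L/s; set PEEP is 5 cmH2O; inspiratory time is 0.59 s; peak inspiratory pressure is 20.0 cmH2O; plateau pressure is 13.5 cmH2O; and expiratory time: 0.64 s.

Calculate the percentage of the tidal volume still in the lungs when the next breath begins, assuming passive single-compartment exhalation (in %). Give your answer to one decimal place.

24.2

Vt = flow × Ti = 1.0167 L/s × 0.59 s × 1000 mL/L = 599.85 mL.
R = (PIP − Pplat)/V̇ = (20.0 − 13.5) / 1.0167 = 6.5/1.0167 = 6.393 cmH2O·s/L.
C = Vt/(Pplat − PEEP) = 599.85 / (13.5 − 5) = 599.85/8.5 = 70.571 mL/cmH2O.
τ = R × C = 6.393 × 0.07057 L/cmH2O = 0.4512 s.
Fraction remaining at end-expiration = e^(−Te/τ) = e^(−0.64/0.4512) = 0.2421 → 24.21%.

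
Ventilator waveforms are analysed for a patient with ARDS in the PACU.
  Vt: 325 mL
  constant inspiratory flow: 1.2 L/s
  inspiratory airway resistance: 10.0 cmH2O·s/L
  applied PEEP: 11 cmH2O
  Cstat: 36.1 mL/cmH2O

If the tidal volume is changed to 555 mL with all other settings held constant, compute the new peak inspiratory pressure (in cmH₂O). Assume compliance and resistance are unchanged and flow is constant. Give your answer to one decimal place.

38.4

PIP = Vt/C + R·V̇ + PEEP (constant-flow equation of motion).
Only the elastic term changes: ΔPIP = ΔVt / C = (555 − 325) / 36.1 = 6.371 cmH2O.
Original PIP = 325/36.1 + 10.0×1.2 + 11 = 32.003 cmH2O; new PIP = 32.003 + (6.371) = 38.374 cmH2O.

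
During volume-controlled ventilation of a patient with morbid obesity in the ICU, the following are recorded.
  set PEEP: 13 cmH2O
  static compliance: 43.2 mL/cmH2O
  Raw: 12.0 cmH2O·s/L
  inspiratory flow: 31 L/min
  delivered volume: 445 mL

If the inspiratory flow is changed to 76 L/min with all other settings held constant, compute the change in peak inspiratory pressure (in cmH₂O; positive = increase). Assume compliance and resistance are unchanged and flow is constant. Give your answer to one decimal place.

9.0

Flow: 31 L/min ÷ 60 = 0.5167 L/s.
New flow: 76 L/min ÷ 60 = 1.2667 L/s.
PIP = Vt/C + R·V̇ + PEEP (constant-flow equation of motion).
Only the resistive term changes: ΔPIP = R × ΔV̇ = 12.0 × (1.2667 − 0.5167) = 12.0 × 0.75 = 9.0 cmH2O.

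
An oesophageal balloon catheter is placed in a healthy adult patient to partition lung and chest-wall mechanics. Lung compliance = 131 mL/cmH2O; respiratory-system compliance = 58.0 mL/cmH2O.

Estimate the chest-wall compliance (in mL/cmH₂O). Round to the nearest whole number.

1/Ccw = 1/Crs − 1/CL.
1/Ccw = 1/58.0 − 1/131 = 0.009608.
Ccw = 104.08 mL/cmH2O.

104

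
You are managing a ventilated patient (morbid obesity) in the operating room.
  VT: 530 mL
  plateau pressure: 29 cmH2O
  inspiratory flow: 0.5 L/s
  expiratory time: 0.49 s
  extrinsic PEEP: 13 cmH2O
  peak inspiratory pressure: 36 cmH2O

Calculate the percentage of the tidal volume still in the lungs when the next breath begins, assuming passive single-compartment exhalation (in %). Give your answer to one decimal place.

R = (PIP − Pplat)/V̇ = (36 − 29) / 0.5 = 7.0/0.5 = 14.0 cmH2O·s/L.
C = Vt/(Pplat − PEEP) = 530.0 / (29 − 13) = 530.0/16.0 = 33.125 mL/cmH2O.
τ = R × C = 14.0 × 0.03313 L/cmH2O = 0.4638 s.
Fraction remaining at end-expiration = e^(−Te/τ) = e^(−0.49/0.4638) = 0.3477 → 34.77%.

34.8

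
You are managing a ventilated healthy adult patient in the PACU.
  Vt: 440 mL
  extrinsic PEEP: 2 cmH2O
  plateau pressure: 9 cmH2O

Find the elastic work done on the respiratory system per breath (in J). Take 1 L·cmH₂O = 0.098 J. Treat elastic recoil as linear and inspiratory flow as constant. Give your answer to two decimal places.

Elastic work ≈ ½ × (Pplat − PEEP) × Vt = 0.5 × (9 − 2) × 0.440 L = 0.5 × 7.0 × 0.440 = 1.54 L·cmH2O.
× 0.098 J/(L·cmH2O) → 0.1509 J.

0.15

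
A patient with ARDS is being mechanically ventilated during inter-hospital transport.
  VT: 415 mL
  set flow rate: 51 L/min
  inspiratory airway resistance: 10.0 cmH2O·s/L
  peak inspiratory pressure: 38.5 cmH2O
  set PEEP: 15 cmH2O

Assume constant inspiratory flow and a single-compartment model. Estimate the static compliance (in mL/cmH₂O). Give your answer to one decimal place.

Flow: 51 L/min ÷ 60 = 0.85 L/s.
Equation of motion (constant flow): PIP = Vt/C + R·V̇ + PEEP.
Vt/C = PIP − R·V̇ − PEEP = 38.5 − 10.0×0.85 − 15 = 38.5 − 8.5 − 15 = 15.0 cmH2O.
C = Vt / 15.0 = 415 / 15.0 = 27.667 mL/cmH2O.

27.7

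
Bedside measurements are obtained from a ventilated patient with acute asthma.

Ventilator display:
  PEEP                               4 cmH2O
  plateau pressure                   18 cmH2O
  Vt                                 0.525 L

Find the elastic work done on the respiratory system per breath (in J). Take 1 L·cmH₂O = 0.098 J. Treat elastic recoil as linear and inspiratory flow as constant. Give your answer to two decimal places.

0.36

Elastic work ≈ ½ × (Pplat − PEEP) × Vt = 0.5 × (18 − 4) × 0.525 L = 0.5 × 14.0 × 0.525 = 3.675 L·cmH2O.
× 0.098 J/(L·cmH2O) → 0.3602 J.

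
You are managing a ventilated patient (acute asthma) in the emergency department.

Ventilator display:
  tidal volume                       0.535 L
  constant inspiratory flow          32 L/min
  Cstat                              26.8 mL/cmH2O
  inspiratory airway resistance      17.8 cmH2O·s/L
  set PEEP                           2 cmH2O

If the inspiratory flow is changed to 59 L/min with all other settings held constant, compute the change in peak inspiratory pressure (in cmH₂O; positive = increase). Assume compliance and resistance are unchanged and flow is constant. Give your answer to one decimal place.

8.0

Flow: 32 L/min ÷ 60 = 0.5333 L/s.
New flow: 59 L/min ÷ 60 = 0.9833 L/s.
PIP = Vt/C + R·V̇ + PEEP (constant-flow equation of motion).
Only the resistive term changes: ΔPIP = R × ΔV̇ = 17.8 × (0.9833 − 0.5333) = 17.8 × 0.45 = 8.01 cmH2O.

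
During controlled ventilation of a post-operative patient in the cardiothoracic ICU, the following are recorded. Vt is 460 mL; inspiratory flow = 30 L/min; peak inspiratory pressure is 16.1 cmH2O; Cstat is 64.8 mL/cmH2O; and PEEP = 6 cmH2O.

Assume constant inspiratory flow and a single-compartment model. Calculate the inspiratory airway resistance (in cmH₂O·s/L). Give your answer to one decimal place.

Flow: 30 L/min ÷ 60 = 0.5 L/s.
Equation of motion (constant flow): PIP = Vt/C + R·V̇ + PEEP.
R·V̇ = PIP − Vt/C − PEEP = 16.1 − 460/64.8 − 6 = 16.1 − 7.099 − 6 = 3.001 cmH2O.
R = 3.001 / 0.5 = 6.002 cmH2O·s/L.

6.0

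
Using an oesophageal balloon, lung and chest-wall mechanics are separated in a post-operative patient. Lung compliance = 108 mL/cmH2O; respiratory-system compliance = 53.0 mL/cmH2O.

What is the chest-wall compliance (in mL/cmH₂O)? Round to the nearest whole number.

104

1/Ccw = 1/Crs − 1/CL.
1/Ccw = 1/53.0 − 1/108 = 0.009609.
Ccw = 104.07 mL/cmH2O.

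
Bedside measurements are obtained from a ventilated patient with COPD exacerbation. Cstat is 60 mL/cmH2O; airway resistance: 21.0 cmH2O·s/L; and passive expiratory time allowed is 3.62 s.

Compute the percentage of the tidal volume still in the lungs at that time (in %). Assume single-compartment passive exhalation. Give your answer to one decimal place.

τ = R × C = 21.0 × 60 mL/cmH2O = 21.0 × 0.060 L/cmH2O = 1.26 s.
Passive exhalation: V(t)/V₀ = e^(−t/τ) = e^(−3.62/1.26) = 0.05653.
Fraction remaining = 0.05653 → 5.653%.

5.7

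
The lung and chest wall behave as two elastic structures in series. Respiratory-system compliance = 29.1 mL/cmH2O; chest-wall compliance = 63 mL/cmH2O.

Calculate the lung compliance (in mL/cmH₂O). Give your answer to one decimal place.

54.1

1/CL = 1/Crs − 1/Ccw.
1/CL = 1/29.1 − 1/63 = 0.01849.
CL = 54.083 mL/cmH2O.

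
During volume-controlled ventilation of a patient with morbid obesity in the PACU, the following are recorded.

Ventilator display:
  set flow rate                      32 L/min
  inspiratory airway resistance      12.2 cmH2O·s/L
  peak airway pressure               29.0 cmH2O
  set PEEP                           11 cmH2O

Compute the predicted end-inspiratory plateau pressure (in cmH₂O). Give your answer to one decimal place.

22.5

Flow: 32 L/min ÷ 60 = 0.5333 L/s.
Pplat = PIP − Raw × flow = 29.0 − 12.2 × 0.5333 = 29.0 − 6.506 = 22.494 cmH2O.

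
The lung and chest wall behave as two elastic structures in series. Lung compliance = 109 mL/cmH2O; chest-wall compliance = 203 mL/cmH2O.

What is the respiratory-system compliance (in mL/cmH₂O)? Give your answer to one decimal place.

Lung and chest wall are elastances in series: 1/Crs = 1/CL + 1/Ccw.
1/Crs = 1/109 + 1/203 = 0.0141.
Crs = 70.922 mL/cmH2O.

70.9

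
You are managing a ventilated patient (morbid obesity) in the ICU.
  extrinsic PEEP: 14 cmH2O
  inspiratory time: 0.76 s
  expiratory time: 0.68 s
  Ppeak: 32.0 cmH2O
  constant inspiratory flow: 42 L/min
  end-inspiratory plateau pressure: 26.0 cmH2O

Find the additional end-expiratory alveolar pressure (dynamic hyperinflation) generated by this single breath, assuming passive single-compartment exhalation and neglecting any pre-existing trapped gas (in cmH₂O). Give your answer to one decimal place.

Flow: 42 L/min ÷ 60 = 0.7 L/s.
Vt = flow × Ti = 0.7 L/s × 0.76 s × 1000 mL/L = 532.0 mL.
R = (PIP − Pplat)/V̇ = (32.0 − 26.0) / 0.7 = 6.0/0.7 = 8.571 cmH2O·s/L.
C = Vt/(Pplat − PEEP) = 532.0 / (26.0 − 14) = 532.0/12.0 = 44.333 mL/cmH2O.
τ = R × C = 8.571 × 0.04433 L/cmH2O = 0.38 s.
Fraction remaining = e^(−Te/τ) = e^(−0.68/0.38) = 0.167; trapped volume = 532.0 × 0.167 = 88.844 mL.
Additional alveolar pressure from trapping ≈ V_trapped / C = 88.844 / 44.333 = 2.004 cmH2O.

2.0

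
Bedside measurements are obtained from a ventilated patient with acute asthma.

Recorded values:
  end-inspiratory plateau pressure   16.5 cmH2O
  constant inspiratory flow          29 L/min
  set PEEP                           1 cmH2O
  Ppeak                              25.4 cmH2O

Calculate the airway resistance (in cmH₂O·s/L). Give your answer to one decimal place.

18.4

Flow: 29 L/min ÷ 60 = 0.4833 L/s.
Raw = (PIP − Pplat) / flow = (25.4 − 16.5) / 0.4833 = 8.9 / 0.4833 = 18.415 cmH2O·s/L.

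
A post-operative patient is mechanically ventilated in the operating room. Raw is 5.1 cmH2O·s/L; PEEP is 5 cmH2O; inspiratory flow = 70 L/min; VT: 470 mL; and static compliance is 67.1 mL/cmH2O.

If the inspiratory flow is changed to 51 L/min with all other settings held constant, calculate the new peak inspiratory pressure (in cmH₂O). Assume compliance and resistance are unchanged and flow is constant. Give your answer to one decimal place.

16.3

Flow: 70 L/min ÷ 60 = 1.1667 L/s.
New flow: 51 L/min ÷ 60 = 0.85 L/s.
PIP = Vt/C + R·V̇ + PEEP (constant-flow equation of motion).
Only the resistive term changes: ΔPIP = R × ΔV̇ = 5.1 × (0.85 − 1.1667) = 5.1 × -0.3167 = -1.615 cmH2O.
Original PIP = 470/67.1 + 5.1×1.1667 + 5 = 17.955 cmH2O; new PIP = 17.955 + (-1.615) = 16.34 cmH2O.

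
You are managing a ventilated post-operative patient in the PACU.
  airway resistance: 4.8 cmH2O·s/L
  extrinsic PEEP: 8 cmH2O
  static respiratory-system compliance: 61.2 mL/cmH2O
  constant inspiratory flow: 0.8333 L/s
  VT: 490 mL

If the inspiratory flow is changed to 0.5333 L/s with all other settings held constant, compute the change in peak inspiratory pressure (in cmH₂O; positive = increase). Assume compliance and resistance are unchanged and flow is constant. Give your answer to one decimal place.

PIP = Vt/C + R·V̇ + PEEP (constant-flow equation of motion).
Only the resistive term changes: ΔPIP = R × ΔV̇ = 4.8 × (0.5333 − 0.8333) = 4.8 × -0.3 = -1.44 cmH2O.

-1.4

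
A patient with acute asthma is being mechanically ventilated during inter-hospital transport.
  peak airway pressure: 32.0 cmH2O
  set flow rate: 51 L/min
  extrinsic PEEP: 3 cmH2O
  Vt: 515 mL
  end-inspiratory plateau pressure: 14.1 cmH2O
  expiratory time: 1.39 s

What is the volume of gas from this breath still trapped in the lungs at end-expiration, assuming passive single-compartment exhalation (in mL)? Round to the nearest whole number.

Flow: 51 L/min ÷ 60 = 0.85 L/s.
R = (PIP − Pplat)/V̇ = (32.0 − 14.1) / 0.85 = 17.9/0.85 = 21.059 cmH2O·s/L.
C = Vt/(Pplat − PEEP) = 515.0 / (14.1 − 3) = 515.0/11.1 = 46.396 mL/cmH2O.
τ = R × C = 21.059 × 0.0464 L/cmH2O = 0.9771 s.
Fraction remaining = e^(−Te/τ) = e^(−1.39/0.9771) = 0.2411.
Trapped volume = 515.0 × 0.2411 = 124.17 mL.

124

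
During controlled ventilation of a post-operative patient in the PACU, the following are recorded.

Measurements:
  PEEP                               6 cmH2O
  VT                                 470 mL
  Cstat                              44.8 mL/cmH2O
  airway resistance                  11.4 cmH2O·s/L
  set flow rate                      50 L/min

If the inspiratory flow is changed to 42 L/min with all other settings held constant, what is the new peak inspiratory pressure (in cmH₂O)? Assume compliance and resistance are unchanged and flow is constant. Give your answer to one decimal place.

24.5

Flow: 50 L/min ÷ 60 = 0.8333 L/s.
New flow: 42 L/min ÷ 60 = 0.7 L/s.
PIP = Vt/C + R·V̇ + PEEP (constant-flow equation of motion).
Only the resistive term changes: ΔPIP = R × ΔV̇ = 11.4 × (0.7 − 0.8333) = 11.4 × -0.1333 = -1.52 cmH2O.
Original PIP = 470/44.8 + 11.4×0.8333 + 6 = 25.991 cmH2O; new PIP = 25.991 + (-1.52) = 24.471 cmH2O.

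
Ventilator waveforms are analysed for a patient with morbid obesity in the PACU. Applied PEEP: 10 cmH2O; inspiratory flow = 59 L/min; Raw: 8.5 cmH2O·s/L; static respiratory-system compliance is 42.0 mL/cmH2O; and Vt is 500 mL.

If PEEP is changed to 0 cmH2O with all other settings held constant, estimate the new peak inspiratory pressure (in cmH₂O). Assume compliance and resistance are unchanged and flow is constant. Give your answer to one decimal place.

Flow: 59 L/min ÷ 60 = 0.9833 L/s.
PIP = Vt/C + R·V̇ + PEEP (constant-flow equation of motion).
Only the baseline term changes: ΔPIP = ΔPEEP = 0 − 10 = -10.0 cmH2O.
Original PIP = 500/42.0 + 8.5×0.9833 + 10 = 30.263 cmH2O; new PIP = 30.263 + (-10.0) = 20.263 cmH2O.

20.3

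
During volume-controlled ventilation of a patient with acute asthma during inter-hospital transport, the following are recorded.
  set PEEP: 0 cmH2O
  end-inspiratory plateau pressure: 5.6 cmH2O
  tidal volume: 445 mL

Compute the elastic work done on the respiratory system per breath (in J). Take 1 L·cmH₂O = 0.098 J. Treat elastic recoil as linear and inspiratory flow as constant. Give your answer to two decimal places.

Elastic work ≈ ½ × (Pplat − PEEP) × Vt = 0.5 × (5.6 − 0) × 0.445 L = 0.5 × 5.6 × 0.445 = 1.246 L·cmH2O.
× 0.098 J/(L·cmH2O) → 0.1221 J.

0.12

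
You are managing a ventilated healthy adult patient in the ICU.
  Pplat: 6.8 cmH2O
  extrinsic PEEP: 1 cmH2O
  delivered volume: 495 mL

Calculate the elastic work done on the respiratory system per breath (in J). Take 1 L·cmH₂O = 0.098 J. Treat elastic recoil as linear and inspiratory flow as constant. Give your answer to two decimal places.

Elastic work ≈ ½ × (Pplat − PEEP) × Vt = 0.5 × (6.8 − 1) × 0.495 L = 0.5 × 5.8 × 0.495 = 1.436 L·cmH2O.
× 0.098 J/(L·cmH2O) → 0.1407 J.

0.14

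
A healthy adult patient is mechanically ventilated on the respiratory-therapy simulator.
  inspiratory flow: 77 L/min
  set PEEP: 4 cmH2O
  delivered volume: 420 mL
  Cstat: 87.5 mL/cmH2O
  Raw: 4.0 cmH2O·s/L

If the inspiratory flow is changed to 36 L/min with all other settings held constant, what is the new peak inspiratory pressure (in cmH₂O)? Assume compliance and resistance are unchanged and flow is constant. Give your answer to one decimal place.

Flow: 77 L/min ÷ 60 = 1.2833 L/s.
New flow: 36 L/min ÷ 60 = 0.6 L/s.
PIP = Vt/C + R·V̇ + PEEP (constant-flow equation of motion).
Only the resistive term changes: ΔPIP = R × ΔV̇ = 4.0 × (0.6 − 1.2833) = 4.0 × -0.6833 = -2.733 cmH2O.
Original PIP = 420/87.5 + 4.0×1.2833 + 4 = 13.933 cmH2O; new PIP = 13.933 + (-2.733) = 11.2 cmH2O.

11.2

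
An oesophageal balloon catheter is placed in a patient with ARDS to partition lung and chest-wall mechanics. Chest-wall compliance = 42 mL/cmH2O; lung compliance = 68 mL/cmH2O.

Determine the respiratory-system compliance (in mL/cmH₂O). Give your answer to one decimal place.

26.0

Lung and chest wall are elastances in series: 1/Crs = 1/CL + 1/Ccw.
1/Crs = 1/68 + 1/42 = 0.03852.
Crs = 25.961 mL/cmH2O.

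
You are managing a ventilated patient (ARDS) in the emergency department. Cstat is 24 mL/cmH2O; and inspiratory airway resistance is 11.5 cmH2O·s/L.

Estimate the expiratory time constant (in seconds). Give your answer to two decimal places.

0.28

τ = R × C = 11.5 × 24 mL/cmH2O = 11.5 × 0.024 L/cmH2O = 0.276 s.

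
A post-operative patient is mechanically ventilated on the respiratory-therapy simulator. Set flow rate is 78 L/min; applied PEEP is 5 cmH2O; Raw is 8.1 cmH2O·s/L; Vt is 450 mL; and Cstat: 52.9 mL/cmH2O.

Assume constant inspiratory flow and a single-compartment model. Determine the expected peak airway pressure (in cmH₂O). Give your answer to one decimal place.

Flow: 78 L/min ÷ 60 = 1.3 L/s.
Equation of motion (constant flow): PIP = Vt/C + R·V̇ + PEEP.
PIP = 450/52.9 + 8.1×1.3 + 5 = 8.507 + 10.53 + 5 = 24.037 cmH2O.

24.0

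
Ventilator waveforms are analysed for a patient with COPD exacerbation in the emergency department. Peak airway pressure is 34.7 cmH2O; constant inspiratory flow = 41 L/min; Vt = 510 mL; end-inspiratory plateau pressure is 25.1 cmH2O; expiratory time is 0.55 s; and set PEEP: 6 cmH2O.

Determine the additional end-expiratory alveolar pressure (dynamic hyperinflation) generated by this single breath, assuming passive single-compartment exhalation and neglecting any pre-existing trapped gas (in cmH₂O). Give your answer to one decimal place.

Flow: 41 L/min ÷ 60 = 0.6833 L/s.
R = (PIP − Pplat)/V̇ = (34.7 − 25.1) / 0.6833 = 9.6/0.6833 = 14.049 cmH2O·s/L.
C = Vt/(Pplat − PEEP) = 510.0 / (25.1 − 6) = 510.0/19.1 = 26.702 mL/cmH2O.
τ = R × C = 14.049 × 0.0267 L/cmH2O = 0.3751 s.
Fraction remaining = e^(−Te/τ) = e^(−0.55/0.3751) = 0.2308; trapped volume = 510.0 × 0.2308 = 117.71 mL.
Additional alveolar pressure from trapping ≈ V_trapped / C = 117.71 / 26.702 = 4.408 cmH2O.

4.4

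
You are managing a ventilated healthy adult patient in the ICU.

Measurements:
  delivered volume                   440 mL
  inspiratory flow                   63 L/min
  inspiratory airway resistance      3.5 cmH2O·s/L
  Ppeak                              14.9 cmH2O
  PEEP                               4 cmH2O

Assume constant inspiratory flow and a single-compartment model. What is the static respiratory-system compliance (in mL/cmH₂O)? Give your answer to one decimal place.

Flow: 63 L/min ÷ 60 = 1.05 L/s.
Equation of motion (constant flow): PIP = Vt/C + R·V̇ + PEEP.
Vt/C = PIP − R·V̇ − PEEP = 14.9 − 3.5×1.05 − 4 = 14.9 − 3.675 − 4 = 7.225 cmH2O.
C = Vt / 7.225 = 440 / 7.225 = 60.9 mL/cmH2O.

60.9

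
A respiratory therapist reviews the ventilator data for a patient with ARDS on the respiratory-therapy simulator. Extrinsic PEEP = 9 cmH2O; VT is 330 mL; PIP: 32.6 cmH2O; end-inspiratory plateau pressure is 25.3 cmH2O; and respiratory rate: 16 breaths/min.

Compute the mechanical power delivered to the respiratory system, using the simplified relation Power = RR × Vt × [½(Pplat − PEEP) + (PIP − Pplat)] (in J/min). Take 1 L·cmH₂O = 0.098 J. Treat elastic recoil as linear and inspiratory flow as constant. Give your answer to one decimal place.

8.0

Per-breath work = Vt × [½(Pplat−PEEP) + (PIP−Pplat)] = 0.330 × [0.5×16.3 + 7.3] = 0.330 × 15.45 = 5.099 L·cmH2O.
Power = 16 × 5.099 = 81.584 L·cmH2O/min.
× 0.098 J/(L·cmH2O) → 7.995 J/min.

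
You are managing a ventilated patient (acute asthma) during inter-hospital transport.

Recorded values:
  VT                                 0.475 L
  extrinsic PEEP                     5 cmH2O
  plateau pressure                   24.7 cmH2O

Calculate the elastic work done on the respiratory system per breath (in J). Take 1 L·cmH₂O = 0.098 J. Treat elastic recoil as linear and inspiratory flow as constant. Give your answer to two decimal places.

0.46

Elastic work ≈ ½ × (Pplat − PEEP) × Vt = 0.5 × (24.7 − 5) × 0.475 L = 0.5 × 19.7 × 0.475 = 4.679 L·cmH2O.
× 0.098 J/(L·cmH2O) → 0.4585 J.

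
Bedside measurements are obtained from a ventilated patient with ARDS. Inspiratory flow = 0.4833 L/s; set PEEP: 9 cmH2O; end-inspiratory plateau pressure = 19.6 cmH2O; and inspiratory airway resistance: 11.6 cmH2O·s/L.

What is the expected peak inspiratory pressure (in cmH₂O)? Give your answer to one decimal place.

25.2

PIP = Pplat + Raw × flow = 19.6 + 11.6 × 0.4833 = 19.6 + 5.606 = 25.206 cmH2O.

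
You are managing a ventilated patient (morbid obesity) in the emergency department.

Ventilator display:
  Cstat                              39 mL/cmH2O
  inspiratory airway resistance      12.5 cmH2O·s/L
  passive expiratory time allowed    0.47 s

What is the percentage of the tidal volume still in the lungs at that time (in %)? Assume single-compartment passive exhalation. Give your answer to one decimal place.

38.1

τ = R × C = 12.5 × 39 mL/cmH2O = 12.5 × 0.039 L/cmH2O = 0.4875 s.
Passive exhalation: V(t)/V₀ = e^(−t/τ) = e^(−0.47/0.4875) = 0.3813.
Fraction remaining = 0.3813 → 38.13%.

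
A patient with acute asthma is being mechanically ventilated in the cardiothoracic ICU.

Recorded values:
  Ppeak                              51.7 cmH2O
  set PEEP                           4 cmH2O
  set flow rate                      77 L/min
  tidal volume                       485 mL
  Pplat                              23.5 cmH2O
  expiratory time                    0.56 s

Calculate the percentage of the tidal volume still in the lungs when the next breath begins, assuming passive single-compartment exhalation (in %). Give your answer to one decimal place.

35.9

Flow: 77 L/min ÷ 60 = 1.2833 L/s.
R = (PIP − Pplat)/V̇ = (51.7 − 23.5) / 1.2833 = 28.2/1.2833 = 21.975 cmH2O·s/L.
C = Vt/(Pplat − PEEP) = 485.0 / (23.5 − 4) = 485.0/19.5 = 24.872 mL/cmH2O.
τ = R × C = 21.975 × 0.02487 L/cmH2O = 0.5465 s.
Fraction remaining at end-expiration = e^(−Te/τ) = e^(−0.56/0.5465) = 0.3589 → 35.89%.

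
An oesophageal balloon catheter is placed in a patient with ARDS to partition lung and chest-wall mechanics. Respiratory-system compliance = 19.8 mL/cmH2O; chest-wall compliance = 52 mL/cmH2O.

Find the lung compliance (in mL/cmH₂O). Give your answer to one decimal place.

32.0

1/CL = 1/Crs − 1/Ccw.
1/CL = 1/19.8 − 1/52 = 0.03127.
CL = 31.98 mL/cmH2O.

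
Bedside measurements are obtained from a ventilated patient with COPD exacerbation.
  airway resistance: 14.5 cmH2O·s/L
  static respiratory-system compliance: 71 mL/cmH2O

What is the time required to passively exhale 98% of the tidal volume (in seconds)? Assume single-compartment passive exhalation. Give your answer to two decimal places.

τ = R × C = 14.5 × 71 mL/cmH2O = 14.5 × 0.071 L/cmH2O = 1.03 s.
Exhaled fraction f = 1 − e^(−t/τ) → t = −τ·ln(1 − f) = −1.03·ln(0.02) = 4.029 s.

4.03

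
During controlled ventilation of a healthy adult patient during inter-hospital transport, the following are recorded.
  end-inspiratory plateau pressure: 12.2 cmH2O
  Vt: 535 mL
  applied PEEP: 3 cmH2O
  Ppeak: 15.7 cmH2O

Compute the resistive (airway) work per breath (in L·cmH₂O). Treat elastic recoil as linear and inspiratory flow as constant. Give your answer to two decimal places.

1.87

With constant inspiratory flow the resistive pressure is constant at PIP − Pplat = 15.7 − 12.2 = 3.5 cmH2O, so resistive work = 3.5 × 0.535 = 1.873 L·cmH2O.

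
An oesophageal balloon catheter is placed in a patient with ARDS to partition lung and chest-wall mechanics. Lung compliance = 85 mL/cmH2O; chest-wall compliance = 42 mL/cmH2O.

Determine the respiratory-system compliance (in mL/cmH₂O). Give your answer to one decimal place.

28.1

Lung and chest wall are elastances in series: 1/Crs = 1/CL + 1/Ccw.
1/Crs = 1/85 + 1/42 = 0.03557.
Crs = 28.114 mL/cmH2O.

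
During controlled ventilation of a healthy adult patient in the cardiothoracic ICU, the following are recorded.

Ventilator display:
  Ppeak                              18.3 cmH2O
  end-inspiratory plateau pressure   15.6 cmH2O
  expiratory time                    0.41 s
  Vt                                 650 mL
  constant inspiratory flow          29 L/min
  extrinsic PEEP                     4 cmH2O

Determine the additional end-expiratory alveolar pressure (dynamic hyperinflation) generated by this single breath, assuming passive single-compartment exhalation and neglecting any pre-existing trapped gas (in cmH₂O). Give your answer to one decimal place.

Flow: 29 L/min ÷ 60 = 0.4833 L/s.
R = (PIP − Pplat)/V̇ = (18.3 − 15.6) / 0.4833 = 2.7/0.4833 = 5.587 cmH2O·s/L.
C = Vt/(Pplat − PEEP) = 650.0 / (15.6 − 4) = 650.0/11.6 = 56.034 mL/cmH2O.
τ = R × C = 5.587 × 0.05603 L/cmH2O = 0.313 s.
Fraction remaining = e^(−Te/τ) = e^(−0.41/0.313) = 0.2698; trapped volume = 650.0 × 0.2698 = 175.37 mL.
Additional alveolar pressure from trapping ≈ V_trapped / C = 175.37 / 56.034 = 3.13 cmH2O.

3.1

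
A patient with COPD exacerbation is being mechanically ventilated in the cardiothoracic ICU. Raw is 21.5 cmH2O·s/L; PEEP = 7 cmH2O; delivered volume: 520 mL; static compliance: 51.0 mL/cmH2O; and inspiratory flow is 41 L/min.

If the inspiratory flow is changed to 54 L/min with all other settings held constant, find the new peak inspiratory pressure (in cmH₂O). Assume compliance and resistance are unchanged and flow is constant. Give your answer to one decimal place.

Flow: 41 L/min ÷ 60 = 0.6833 L/s.
New flow: 54 L/min ÷ 60 = 0.9 L/s.
PIP = Vt/C + R·V̇ + PEEP (constant-flow equation of motion).
Only the resistive term changes: ΔPIP = R × ΔV̇ = 21.5 × (0.9 − 0.6833) = 21.5 × 0.2167 = 4.659 cmH2O.
Original PIP = 520/51.0 + 21.5×0.6833 + 7 = 31.887 cmH2O; new PIP = 31.887 + (4.659) = 36.546 cmH2O.

36.5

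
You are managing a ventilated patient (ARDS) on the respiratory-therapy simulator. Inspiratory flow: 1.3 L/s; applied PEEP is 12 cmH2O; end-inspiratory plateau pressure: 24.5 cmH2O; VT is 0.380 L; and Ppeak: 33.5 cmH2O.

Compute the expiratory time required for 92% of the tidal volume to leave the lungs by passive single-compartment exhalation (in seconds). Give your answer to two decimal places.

0.53

R = (PIP − Pplat)/V̇ = (33.5 − 24.5) / 1.3 = 9.0/1.3 = 6.923 cmH2O·s/L.
C = Vt/(Pplat − PEEP) = 380.0 / (24.5 − 12) = 380.0/12.5 = 30.4 mL/cmH2O.
τ = R × C = 6.923 × 0.0304 L/cmH2O = 0.2105 s.
t = −τ·ln(1 − 0.92) = −0.2105·ln(0.08) = 0.5317 s.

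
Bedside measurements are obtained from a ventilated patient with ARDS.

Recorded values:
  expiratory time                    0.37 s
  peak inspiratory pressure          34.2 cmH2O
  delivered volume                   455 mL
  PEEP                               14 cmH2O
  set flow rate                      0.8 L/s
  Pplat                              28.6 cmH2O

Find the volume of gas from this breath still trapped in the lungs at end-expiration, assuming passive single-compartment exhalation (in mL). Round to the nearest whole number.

83

R = (PIP − Pplat)/V̇ = (34.2 − 28.6) / 0.8 = 5.6/0.8 = 7.0 cmH2O·s/L.
C = Vt/(Pplat − PEEP) = 455.0 / (28.6 − 14) = 455.0/14.6 = 31.164 mL/cmH2O.
τ = R × C = 7.0 × 0.03116 L/cmH2O = 0.2181 s.
Fraction remaining = e^(−Te/τ) = e^(−0.37/0.2181) = 0.1833.
Trapped volume = 455.0 × 0.1833 = 83.402 mL.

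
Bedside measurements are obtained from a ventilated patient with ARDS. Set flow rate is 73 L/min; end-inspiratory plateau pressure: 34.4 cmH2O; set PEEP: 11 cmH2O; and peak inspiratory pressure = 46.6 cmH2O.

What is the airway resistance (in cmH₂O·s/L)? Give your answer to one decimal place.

10.0

Flow: 73 L/min ÷ 60 = 1.2167 L/s.
Raw = (PIP − Pplat) / flow = (46.6 − 34.4) / 1.2167 = 12.2 / 1.2167 = 10.027 cmH2O·s/L.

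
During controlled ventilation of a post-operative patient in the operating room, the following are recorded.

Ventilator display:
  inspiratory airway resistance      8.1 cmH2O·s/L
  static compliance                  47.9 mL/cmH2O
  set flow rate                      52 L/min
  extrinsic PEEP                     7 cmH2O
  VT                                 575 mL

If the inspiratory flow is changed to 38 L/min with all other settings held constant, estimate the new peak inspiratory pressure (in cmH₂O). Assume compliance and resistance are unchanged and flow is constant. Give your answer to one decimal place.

24.1

Flow: 52 L/min ÷ 60 = 0.8667 L/s.
New flow: 38 L/min ÷ 60 = 0.6333 L/s.
PIP = Vt/C + R·V̇ + PEEP (constant-flow equation of motion).
Only the resistive term changes: ΔPIP = R × ΔV̇ = 8.1 × (0.6333 − 0.8667) = 8.1 × -0.2334 = -1.891 cmH2O.
Original PIP = 575/47.9 + 8.1×0.8667 + 7 = 26.024 cmH2O; new PIP = 26.024 + (-1.891) = 24.133 cmH2O.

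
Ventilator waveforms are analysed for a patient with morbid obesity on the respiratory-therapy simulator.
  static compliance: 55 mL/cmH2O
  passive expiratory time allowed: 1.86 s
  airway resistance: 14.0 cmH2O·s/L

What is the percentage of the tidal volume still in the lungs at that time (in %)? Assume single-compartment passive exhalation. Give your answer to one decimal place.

8.9

τ = R × C = 14.0 × 55 mL/cmH2O = 14.0 × 0.055 L/cmH2O = 0.77 s.
Passive exhalation: V(t)/V₀ = e^(−t/τ) = e^(−1.86/0.77) = 0.08932.
Fraction remaining = 0.08932 → 8.932%.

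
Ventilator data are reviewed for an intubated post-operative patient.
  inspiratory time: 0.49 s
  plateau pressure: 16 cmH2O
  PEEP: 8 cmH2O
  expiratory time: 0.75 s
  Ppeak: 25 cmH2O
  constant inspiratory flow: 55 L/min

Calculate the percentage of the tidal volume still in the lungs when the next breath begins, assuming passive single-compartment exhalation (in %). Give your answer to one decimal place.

Flow: 55 L/min ÷ 60 = 0.9167 L/s.
Vt = flow × Ti = 0.9167 L/s × 0.49 s × 1000 mL/L = 449.18 mL.
R = (PIP − Pplat)/V̇ = (25 − 16) / 0.9167 = 9.0/0.9167 = 9.818 cmH2O·s/L.
C = Vt/(Pplat − PEEP) = 449.18 / (16 − 8) = 449.18/8.0 = 56.148 mL/cmH2O.
τ = R × C = 9.818 × 0.05615 L/cmH2O = 0.5513 s.
Fraction remaining at end-expiration = e^(−Te/τ) = e^(−0.75/0.5513) = 0.2566 → 25.66%.

25.7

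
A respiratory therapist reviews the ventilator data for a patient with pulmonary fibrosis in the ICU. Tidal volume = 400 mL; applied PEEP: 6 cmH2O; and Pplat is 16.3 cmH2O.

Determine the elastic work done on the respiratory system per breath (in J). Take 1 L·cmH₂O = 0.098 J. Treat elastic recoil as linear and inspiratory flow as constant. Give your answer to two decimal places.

0.20

Elastic work ≈ ½ × (Pplat − PEEP) × Vt = 0.5 × (16.3 − 6) × 0.400 L = 0.5 × 10.3 × 0.400 = 2.06 L·cmH2O.
× 0.098 J/(L·cmH2O) → 0.2019 J.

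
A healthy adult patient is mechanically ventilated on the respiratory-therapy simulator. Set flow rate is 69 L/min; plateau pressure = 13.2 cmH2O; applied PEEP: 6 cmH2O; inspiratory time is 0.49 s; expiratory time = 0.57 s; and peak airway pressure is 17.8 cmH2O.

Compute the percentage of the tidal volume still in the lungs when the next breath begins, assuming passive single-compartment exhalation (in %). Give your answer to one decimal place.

Flow: 69 L/min ÷ 60 = 1.15 L/s.
Vt = flow × Ti = 1.15 L/s × 0.49 s × 1000 mL/L = 563.5 mL.
R = (PIP − Pplat)/V̇ = (17.8 − 13.2) / 1.15 = 4.6/1.15 = 4.0 cmH2O·s/L.
C = Vt/(Pplat − PEEP) = 563.5 / (13.2 − 6) = 563.5/7.2 = 78.264 mL/cmH2O.
τ = R × C = 4.0 × 0.07826 L/cmH2O = 0.313 s.
Fraction remaining at end-expiration = e^(−Te/τ) = e^(−0.57/0.313) = 0.1618 → 16.18%.

16.2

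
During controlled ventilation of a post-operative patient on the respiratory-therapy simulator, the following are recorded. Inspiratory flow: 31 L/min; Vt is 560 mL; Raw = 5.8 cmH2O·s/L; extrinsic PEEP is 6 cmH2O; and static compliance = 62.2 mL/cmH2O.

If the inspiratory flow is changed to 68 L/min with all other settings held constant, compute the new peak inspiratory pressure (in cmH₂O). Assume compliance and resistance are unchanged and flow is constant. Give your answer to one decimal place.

Flow: 31 L/min ÷ 60 = 0.5167 L/s.
New flow: 68 L/min ÷ 60 = 1.1333 L/s.
PIP = Vt/C + R·V̇ + PEEP (constant-flow equation of motion).
Only the resistive term changes: ΔPIP = R × ΔV̇ = 5.8 × (1.1333 − 0.5167) = 5.8 × 0.6166 = 3.576 cmH2O.
Original PIP = 560/62.2 + 5.8×0.5167 + 6 = 18.0 cmH2O; new PIP = 18.0 + (3.576) = 21.576 cmH2O.

21.6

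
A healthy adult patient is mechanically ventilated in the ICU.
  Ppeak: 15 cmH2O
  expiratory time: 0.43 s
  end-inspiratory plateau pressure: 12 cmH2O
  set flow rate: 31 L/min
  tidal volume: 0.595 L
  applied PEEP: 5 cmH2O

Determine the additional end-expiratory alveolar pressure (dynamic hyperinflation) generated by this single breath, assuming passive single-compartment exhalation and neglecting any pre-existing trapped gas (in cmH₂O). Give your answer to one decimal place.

2.9

Flow: 31 L/min ÷ 60 = 0.5167 L/s.
R = (PIP − Pplat)/V̇ = (15 − 12) / 0.5167 = 3.0/0.5167 = 5.806 cmH2O·s/L.
C = Vt/(Pplat − PEEP) = 595.0 / (12 − 5) = 595.0/7.0 = 85.0 mL/cmH2O.
τ = R × C = 5.806 × 0.085 L/cmH2O = 0.4935 s.
Fraction remaining = e^(−Te/τ) = e^(−0.43/0.4935) = 0.4184; trapped volume = 595.0 × 0.4184 = 248.95 mL.
Additional alveolar pressure from trapping ≈ V_trapped / C = 248.95 / 85.0 = 2.929 cmH2O.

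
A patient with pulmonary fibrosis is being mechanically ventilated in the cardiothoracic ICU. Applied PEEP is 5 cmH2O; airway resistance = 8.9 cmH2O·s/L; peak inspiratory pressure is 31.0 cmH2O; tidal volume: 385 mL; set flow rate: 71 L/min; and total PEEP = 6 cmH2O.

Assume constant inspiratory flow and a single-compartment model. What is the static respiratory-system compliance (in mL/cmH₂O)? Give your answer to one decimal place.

26.6

Flow: 71 L/min ÷ 60 = 1.1833 L/s.
Total PEEP = 6 cmH2O (set 5 + intrinsic 1); this is the baseline alveolar pressure.
Equation of motion (constant flow): PIP = Vt/C + R·V̇ + PEEP.
Vt/C = PIP − R·V̇ − PEEP = 31.0 − 8.9×1.1833 − 6 = 31.0 − 10.531 − 6 = 14.469 cmH2O.
C = Vt / 14.469 = 385 / 14.469 = 26.609 mL/cmH2O.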